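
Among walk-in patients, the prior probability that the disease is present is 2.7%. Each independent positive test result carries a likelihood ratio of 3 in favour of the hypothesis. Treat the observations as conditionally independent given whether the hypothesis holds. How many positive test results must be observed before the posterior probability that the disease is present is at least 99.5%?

Prior odds: 0.027 ÷ 0.973 = 27/973.
Likelihood ratio per positive test result = 3.
Target odds: 0.995 ÷ 0.005 = 199.
Require 3ⁿ ≥ 199 ÷ (27/973) = 193627/27.
3⁸ = 6561 falls short of 193627/27 but 3⁹ = 19683 reaches it, so n = 9.

9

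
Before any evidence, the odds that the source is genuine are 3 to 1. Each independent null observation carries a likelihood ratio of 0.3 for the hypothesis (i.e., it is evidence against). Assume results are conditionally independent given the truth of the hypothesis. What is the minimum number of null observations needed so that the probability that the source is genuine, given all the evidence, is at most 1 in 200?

Prior odds = 3.
Likelihood ratio per null observation = 0.3.
Target posterior odds = 0.005/0.995 = 1/199.
Need 3 × 0.3ⁿ ≤ 1/199, i.e. 0.3ⁿ ≤ 1/597.
0.3⁵ = 243/100000 is still above 1/597 but 0.3⁶ = 729/1000000 is at or below it, so n = 6.

6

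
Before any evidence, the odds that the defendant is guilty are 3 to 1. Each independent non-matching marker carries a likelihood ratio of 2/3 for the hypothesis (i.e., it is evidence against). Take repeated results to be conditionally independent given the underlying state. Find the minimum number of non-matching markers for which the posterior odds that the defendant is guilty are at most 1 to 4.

Prior odds = 3.
Likelihood ratio per non-matching marker = 2/3.
Target odds = 0.25.
Require (2/3)ⁿ ≤ 0.25 ÷ 3 = 1/12.
(2/3)⁶ = 64/729 is still above 1/12 but (2/3)⁷ = 128/2187 is at or below it, so n = 7.

7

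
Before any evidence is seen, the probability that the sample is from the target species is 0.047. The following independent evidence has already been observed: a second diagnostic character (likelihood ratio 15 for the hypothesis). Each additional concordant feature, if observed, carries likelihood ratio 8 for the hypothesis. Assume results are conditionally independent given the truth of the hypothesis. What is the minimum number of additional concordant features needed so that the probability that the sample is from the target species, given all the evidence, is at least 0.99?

3

Prior odds = 0.047/0.953 = 47/953.
Bayes factor of the evidence already in hand = 15.
Odds after that evidence = (47/953) × 15 = 705/953.
Target odds = 0.99/0.01 = 99.
Need 8ⁿ ≥ 99 ÷ (705/953) = 31449/235.
8² = 64 falls short of 31449/235 but 8³ = 512 reaches it, so n = 3.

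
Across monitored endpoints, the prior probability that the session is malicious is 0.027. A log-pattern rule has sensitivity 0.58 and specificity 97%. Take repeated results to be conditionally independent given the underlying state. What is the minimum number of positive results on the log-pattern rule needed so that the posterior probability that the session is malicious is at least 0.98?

Prior odds: 0.027 ÷ 0.973 = 27/973.
False-positive rate = 1 − 0.97 = 0.03; likelihood ratio of a positive = 0.58/0.03 = 58/3.
Target posterior odds = 0.98/0.02 = 49.
Require (58/3)ⁿ ≥ 49 ÷ (27/973) = 47677/27.
(58/3)² = 3364/9 falls short of 47677/27 but (58/3)³ = 195112/27 reaches it, so n = 3.

3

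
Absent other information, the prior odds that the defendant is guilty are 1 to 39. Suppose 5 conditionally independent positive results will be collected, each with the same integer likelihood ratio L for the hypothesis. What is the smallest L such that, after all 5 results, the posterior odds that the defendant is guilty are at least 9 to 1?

Prior odds = 1/39.
Target odds = 9.
Need L⁵ ≥ 9 ÷ (1/39) = 351.
3⁵ = 243 < 351 ≤ 1024 = 4⁵, so L = 4.

4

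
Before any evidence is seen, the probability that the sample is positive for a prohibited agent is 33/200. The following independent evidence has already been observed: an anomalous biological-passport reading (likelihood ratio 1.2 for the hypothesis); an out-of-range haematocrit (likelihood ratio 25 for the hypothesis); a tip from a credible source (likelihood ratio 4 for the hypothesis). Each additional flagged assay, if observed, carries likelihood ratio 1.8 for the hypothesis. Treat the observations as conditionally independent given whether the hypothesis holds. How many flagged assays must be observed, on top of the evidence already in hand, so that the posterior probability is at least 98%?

2

Prior odds = 0.165/0.835 = 33/167.
Combined Bayes factor of the evidence already in hand = 1.2 × 25 × 4 = 120.
Odds after that evidence = (33/167) × 120 = 3960/167.
Target odds = 0.98/0.02 = 49.
Need 1.8ⁿ ≥ 49 ÷ (3960/167) = 8183/3960.
1.8¹ = 1.8 falls short of 8183/3960 but 1.8² = 3.24 reaches it, so n = 2.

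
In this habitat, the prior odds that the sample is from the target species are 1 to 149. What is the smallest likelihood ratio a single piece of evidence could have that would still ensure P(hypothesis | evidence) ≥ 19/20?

2831

Prior odds = 1/149.
Target odds = 0.95/0.05 = 19.
Required Bayes factor = 19 ÷ (1/149) = 2831.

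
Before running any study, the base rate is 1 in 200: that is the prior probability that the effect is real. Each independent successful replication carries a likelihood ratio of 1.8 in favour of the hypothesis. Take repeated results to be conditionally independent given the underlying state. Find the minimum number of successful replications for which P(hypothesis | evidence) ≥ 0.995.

19

Prior odds: 0.005 ÷ 0.995 = 1/199.
Likelihood ratio per successful replication = 1.8.
Target odds: 0.995 ÷ 0.005 = 199.
Require 1.8ⁿ ≥ 199 ÷ (1/199) = 39601.
1.8¹⁸ ≈39346.4 falls short of 39601 but 1.8¹⁹ ≈70823.5 reaches it, so n = 19.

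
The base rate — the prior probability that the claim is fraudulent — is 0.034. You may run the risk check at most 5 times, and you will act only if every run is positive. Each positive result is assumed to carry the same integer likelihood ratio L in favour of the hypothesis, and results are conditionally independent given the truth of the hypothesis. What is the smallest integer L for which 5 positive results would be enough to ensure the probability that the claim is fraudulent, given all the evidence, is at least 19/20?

4

Prior odds = 0.034/0.966 = 17/483.
Target odds = 0.95/0.05 = 19.
Need L⁵ ≥ 19 ÷ (17/483) = 9177/17.
3⁵ = 243 < 9177/17 ≤ 1024 = 4⁵, so L = 4.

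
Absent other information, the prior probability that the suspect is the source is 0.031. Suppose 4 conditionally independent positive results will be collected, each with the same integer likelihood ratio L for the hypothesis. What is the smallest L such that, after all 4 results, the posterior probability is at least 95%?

Prior odds = 0.031/0.969 = 31/969.
Target odds = 0.95/0.05 = 19.
Need L⁴ ≥ 19 ÷ (31/969) = 18411/31.
4⁴ = 256 < 18411/31 ≤ 625 = 5⁴, so L = 5.

5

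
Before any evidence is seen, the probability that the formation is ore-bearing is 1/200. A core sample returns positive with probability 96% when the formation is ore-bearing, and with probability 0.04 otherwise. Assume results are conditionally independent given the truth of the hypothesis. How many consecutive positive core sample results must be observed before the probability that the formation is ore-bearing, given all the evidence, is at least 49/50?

3

Prior odds: 0.005 ÷ 0.995 = 1/199.
Likelihood ratio of a positive result = 0.96/0.04 = 24.
Target odds: 0.98 ÷ 0.02 = 49.
Require 24ⁿ ≥ 49 ÷ (1/199) = 9751.
24² = 576 falls short of 9751 but 24³ = 13824 reaches it, so n = 3.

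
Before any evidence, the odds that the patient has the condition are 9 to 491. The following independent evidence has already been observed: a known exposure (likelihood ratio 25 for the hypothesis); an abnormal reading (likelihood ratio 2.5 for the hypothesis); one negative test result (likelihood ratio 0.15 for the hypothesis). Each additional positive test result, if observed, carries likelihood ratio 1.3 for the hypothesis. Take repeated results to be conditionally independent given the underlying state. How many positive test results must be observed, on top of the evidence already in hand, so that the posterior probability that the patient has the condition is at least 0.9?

16

Prior odds = 9/491.
Combined Bayes factor of the evidence already in hand = 25 × 2.5 × 0.15 = 9.375.
Odds after that evidence = (9/491) × 9.375 = 675/3928.
Target odds = 0.9/0.1 = 9.
Need 1.3ⁿ ≥ 9 ÷ (675/3928) = 3928/75.
1.3¹⁵ ≈51.1859 falls short of 3928/75 but 1.3¹⁶ ≈66.5417 reaches it, so n = 16.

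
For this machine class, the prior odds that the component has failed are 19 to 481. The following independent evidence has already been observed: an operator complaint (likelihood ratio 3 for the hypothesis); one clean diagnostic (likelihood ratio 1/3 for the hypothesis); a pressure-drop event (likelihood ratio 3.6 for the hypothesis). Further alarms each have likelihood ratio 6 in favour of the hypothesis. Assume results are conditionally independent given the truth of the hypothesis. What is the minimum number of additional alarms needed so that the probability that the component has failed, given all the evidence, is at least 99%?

4

Prior odds = 19/481.
Combined Bayes factor of the evidence already in hand = 3 × (1/3) × 3.6 = 3.6.
Odds after that evidence = (19/481) × 3.6 = 342/2405.
Target odds = 0.99/0.01 = 99.
Need 6ⁿ ≥ 99 ÷ (342/2405) = 26455/38.
6³ = 216 falls short of 26455/38 but 6⁴ = 1296 reaches it, so n = 4.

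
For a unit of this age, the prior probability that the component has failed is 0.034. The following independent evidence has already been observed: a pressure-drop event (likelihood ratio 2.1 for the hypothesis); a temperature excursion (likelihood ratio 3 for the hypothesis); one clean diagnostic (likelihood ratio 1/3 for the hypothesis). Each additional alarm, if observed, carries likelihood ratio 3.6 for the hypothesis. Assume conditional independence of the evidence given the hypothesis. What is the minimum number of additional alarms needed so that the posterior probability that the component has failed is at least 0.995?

7

Prior odds = 0.034/0.966 = 17/483.
Combined Bayes factor of the evidence already in hand = 2.1 × 3 × (1/3) = 2.1.
Odds after that evidence = (17/483) × 2.1 = 17/230.
Target odds = 0.995/0.005 = 199.
Need 3.6ⁿ ≥ 199 ÷ (17/230) = 45770/17.
3.6⁶ = 34012224/15625 falls short of 45770/17 but 3.6⁷ = 612220032/78125 reaches it, so n = 7.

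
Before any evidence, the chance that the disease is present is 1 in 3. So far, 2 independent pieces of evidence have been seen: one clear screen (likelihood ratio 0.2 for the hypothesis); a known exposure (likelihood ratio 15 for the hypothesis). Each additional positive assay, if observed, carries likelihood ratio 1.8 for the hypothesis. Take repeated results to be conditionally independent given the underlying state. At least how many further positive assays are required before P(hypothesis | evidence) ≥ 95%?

5

Prior odds = (1/3)/(2/3) = 0.5.
Combined Bayes factor of the evidence already in hand = 0.2 × 15 = 3.
Odds after that evidence = 0.5 × 3 = 1.5.
Target odds = 0.95/0.05 = 19.
Need 1.8ⁿ ≥ 19 ÷ 1.5 = 38/3.
1.8⁴ = 10.4976 falls short of 38/3 but 1.8⁵ = 18.89568 reaches it, so n = 5.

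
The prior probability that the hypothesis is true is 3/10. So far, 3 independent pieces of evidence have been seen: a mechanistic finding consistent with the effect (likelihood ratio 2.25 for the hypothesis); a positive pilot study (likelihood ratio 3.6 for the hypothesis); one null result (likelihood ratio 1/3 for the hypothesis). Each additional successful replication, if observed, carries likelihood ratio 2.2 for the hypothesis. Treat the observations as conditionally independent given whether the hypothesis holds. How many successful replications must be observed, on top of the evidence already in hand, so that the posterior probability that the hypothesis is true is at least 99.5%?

Prior odds = 0.3/0.7 = 3/7.
Combined Bayes factor of the evidence already in hand = 2.25 × 3.6 × (1/3) = 2.7.
Odds after that evidence = (3/7) × 2.7 = 81/70.
Target odds = 0.995/0.005 = 199.
Need 2.2ⁿ ≥ 199 ÷ (81/70) = 13930/81.
2.2⁶ = 1771561/15625 falls short of 13930/81 but 2.2⁷ = 19487171/78125 reaches it, so n = 7.

7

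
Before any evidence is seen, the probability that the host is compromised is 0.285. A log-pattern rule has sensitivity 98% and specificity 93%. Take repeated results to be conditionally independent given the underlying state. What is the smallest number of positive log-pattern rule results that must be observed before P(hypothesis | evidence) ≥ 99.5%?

Prior odds: 0.285 ÷ 0.715 = 57/143.
False-positive rate = 1 − 0.93 = 0.07; likelihood ratio of a positive = 0.98/0.07 = 14.
Target odds: 0.995 ÷ 0.005 = 199.
Require 14ⁿ ≥ 199 ÷ (57/143) = 28457/57.
14² = 196 falls short of 28457/57 but 14³ = 2744 reaches it, so n = 3.

3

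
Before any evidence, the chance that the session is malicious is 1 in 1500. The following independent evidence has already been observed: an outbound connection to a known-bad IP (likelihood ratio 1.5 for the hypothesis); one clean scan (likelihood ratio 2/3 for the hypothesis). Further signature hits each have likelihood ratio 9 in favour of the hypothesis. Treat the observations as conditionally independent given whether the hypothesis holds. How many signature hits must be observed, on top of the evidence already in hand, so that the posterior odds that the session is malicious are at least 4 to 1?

Prior odds = (1/1500)/(1499/1500) = 1/1499.
Combined Bayes factor of the evidence already in hand = 1.5 × (2/3) = 1.
Odds after that evidence = (1/1499) × 1 = 1/1499.
Target odds = 4.
Need 9ⁿ ≥ 4 ÷ (1/1499) = 5996.
9³ = 729 falls short of 5996 but 9⁴ = 6561 reaches it, so n = 4.

4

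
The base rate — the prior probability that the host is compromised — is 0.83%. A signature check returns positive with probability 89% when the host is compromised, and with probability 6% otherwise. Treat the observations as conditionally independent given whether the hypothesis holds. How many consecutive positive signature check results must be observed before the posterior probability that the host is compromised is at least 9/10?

Prior odds: 0.0083 ÷ 0.9917 = 83/9917.
Likelihood ratio of a positive result = 0.89/0.06 = 89/6.
Target odds: 0.9 ÷ 0.1 = 9.
Require (89/6)ⁿ ≥ 9 ÷ (83/9917) = 89253/83.
(89/6)² = 7921/36 falls short of 89253/83 but (89/6)³ = 704969/216 reaches it, so n = 3.

3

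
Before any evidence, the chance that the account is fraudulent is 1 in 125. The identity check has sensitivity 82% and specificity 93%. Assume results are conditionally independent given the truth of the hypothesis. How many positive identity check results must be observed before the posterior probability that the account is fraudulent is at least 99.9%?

Prior odds = 0.008/0.992 = 1/124.
False-positive rate = 1 − 0.93 = 0.07; likelihood ratio of a positive = 0.82/0.07 = 82/7.
Target posterior odds = 0.999/0.001 = 999.
Require (82/7)ⁿ ≥ 999 ÷ (1/124) = 123876.
(82/7)⁴ = 45212176/2401 falls short of 123876 but (82/7)⁵ ≈220587 reaches it, so n = 5.

5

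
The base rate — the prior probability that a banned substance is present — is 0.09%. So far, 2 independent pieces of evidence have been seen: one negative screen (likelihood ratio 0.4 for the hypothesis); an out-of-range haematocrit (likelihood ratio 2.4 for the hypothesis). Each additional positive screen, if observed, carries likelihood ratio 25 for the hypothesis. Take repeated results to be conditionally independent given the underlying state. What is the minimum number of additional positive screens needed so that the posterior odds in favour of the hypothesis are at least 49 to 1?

4

Prior odds = 0.0009/0.9991 = 9/9991.
Combined Bayes factor of the evidence already in hand = 0.4 × 2.4 = 0.96.
Odds after that evidence = (9/9991) × 0.96 = 216/249775.
Target odds = 49.
Need 25ⁿ ≥ 49 ÷ (216/249775) = 12238975/216.
25³ = 15625 falls short of 12238975/216 but 25⁴ = 390625 reaches it, so n = 4.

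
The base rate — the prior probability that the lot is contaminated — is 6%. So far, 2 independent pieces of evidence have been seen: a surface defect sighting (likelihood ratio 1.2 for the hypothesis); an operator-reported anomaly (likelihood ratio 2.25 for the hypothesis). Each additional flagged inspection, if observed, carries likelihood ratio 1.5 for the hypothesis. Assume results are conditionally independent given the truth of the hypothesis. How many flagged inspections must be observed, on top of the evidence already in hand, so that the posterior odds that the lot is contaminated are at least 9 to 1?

10

Prior odds = 0.06/0.94 = 3/47.
Combined Bayes factor of the evidence already in hand = 1.2 × 2.25 = 2.7.
Odds after that evidence = (3/47) × 2.7 = 81/470.
Target odds = 9.
Need 1.5ⁿ ≥ 9 ÷ (81/470) = 470/9.
1.5⁹ = 19683/512 falls short of 470/9 but 1.5¹⁰ = 59049/1024 reaches it, so n = 10.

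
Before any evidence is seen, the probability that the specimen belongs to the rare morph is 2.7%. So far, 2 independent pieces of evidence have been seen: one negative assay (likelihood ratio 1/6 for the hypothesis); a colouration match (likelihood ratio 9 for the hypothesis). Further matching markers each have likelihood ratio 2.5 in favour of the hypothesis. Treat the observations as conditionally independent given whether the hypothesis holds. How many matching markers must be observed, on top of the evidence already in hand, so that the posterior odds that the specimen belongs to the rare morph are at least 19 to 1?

Prior odds = 0.027/0.973 = 27/973.
Combined Bayes factor of the evidence already in hand = (1/6) × 9 = 1.5.
Odds after that evidence = (27/973) × 1.5 = 81/1946.
Target odds = 19.
Need 2.5ⁿ ≥ 19 ÷ (81/1946) = 36974/81.
2.5⁶ = 244.140625 falls short of 36974/81 but 2.5⁷ = 610.3515625 reaches it, so n = 7.

7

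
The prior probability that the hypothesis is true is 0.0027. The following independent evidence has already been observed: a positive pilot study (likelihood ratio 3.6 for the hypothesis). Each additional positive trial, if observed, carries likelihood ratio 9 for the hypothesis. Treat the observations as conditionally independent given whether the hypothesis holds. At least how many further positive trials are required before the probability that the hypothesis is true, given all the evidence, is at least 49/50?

4

Prior odds = 0.0027/0.9973 = 27/9973.
Bayes factor of the evidence already in hand = 3.6.
Odds after that evidence = (27/9973) × 3.6 = 486/49865.
Target odds = 0.98/0.02 = 49.
Need 9ⁿ ≥ 49 ÷ (486/49865) = 2443385/486.
9³ = 729 falls short of 2443385/486 but 9⁴ = 6561 reaches it, so n = 4.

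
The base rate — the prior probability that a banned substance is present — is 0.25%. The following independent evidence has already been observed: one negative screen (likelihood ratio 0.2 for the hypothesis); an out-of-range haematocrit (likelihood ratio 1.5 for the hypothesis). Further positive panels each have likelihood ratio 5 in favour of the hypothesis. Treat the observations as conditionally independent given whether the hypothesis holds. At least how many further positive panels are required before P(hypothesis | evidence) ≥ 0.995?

Prior odds = 0.0025/0.9975 = 1/399.
Combined Bayes factor of the evidence already in hand = 0.2 × 1.5 = 0.3.
Odds after that evidence = (1/399) × 0.3 = 1/1330.
Target odds = 0.995/0.005 = 199.
Need 5ⁿ ≥ 199 ÷ (1/1330) = 264670.
5⁷ = 78125 falls short of 264670 but 5⁸ = 390625 reaches it, so n = 8.

8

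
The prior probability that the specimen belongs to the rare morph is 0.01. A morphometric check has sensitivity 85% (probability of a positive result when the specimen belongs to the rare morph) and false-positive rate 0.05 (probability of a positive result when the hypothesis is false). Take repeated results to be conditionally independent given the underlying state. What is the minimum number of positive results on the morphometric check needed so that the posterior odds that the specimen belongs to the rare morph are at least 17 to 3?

Prior odds: 0.01 ÷ 0.99 = 1/99.
Likelihood ratio of a positive result = 0.85/0.05 = 17.
Target odds = 17/3.
Require 17ⁿ ≥ 17/3 ÷ (1/99) = 561.
17² = 289 falls short of 561 but 17³ = 4913 reaches it, so n = 3.

3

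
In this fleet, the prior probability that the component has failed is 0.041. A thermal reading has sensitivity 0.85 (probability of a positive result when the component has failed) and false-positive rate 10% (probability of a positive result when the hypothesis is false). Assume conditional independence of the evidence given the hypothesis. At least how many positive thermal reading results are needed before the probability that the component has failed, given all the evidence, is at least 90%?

3

Prior odds = 0.041/0.959 = 41/959.
Likelihood ratio of a positive result = 0.85/0.1 = 8.5.
Target odds: 0.9 ÷ 0.1 = 9.
Require 8.5ⁿ ≥ 9 ÷ (41/959) = 8631/41.
8.5² = 72.25 falls short of 8631/41 but 8.5³ = 614.125 reaches it, so n = 3.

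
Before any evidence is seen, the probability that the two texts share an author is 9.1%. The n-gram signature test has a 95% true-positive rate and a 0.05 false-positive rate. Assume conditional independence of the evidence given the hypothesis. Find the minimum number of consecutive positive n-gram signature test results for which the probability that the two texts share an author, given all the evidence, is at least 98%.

3

Prior odds: 0.091 ÷ 0.909 = 91/909.
Likelihood ratio of a positive result = 0.95/0.05 = 19.
Target posterior odds = 0.98/0.02 = 49.
Require 19ⁿ ≥ 49 ÷ (91/909) = 6363/13.
19² = 361 falls short of 6363/13 but 19³ = 6859 reaches it, so n = 3.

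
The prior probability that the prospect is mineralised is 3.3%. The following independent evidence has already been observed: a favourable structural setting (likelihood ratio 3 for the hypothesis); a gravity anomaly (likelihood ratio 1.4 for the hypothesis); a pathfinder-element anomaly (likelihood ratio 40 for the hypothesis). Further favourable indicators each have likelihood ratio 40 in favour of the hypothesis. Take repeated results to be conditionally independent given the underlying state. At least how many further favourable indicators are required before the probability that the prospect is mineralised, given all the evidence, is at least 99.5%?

1

Prior odds = 0.033/0.967 = 33/967.
Combined Bayes factor of the evidence already in hand = 3 × 1.4 × 40 = 168.
Odds after that evidence = (33/967) × 168 = 5544/967.
Target odds = 0.995/0.005 = 199.
Need 40ⁿ ≥ 199 ÷ (5544/967) = 192433/5544.
40¹ = 40, which meets the required 192433/5544; so n = 1.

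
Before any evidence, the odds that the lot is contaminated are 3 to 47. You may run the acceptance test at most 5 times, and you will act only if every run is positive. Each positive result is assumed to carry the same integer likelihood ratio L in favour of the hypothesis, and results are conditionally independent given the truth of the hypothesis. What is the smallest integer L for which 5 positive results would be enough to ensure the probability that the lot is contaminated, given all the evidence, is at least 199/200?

5

Prior odds = 3/47.
Target odds = 0.995/0.005 = 199.
Need L⁵ ≥ 199 ÷ (3/47) = 9353/3.
4⁵ = 1024 < 9353/3 ≤ 3125 = 5⁵, so L = 5.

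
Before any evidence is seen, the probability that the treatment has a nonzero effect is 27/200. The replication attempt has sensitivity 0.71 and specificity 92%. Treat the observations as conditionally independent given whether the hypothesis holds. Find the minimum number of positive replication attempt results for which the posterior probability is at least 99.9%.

5

Prior odds = 0.135/0.865 = 27/173.
False-positive rate = 1 − 0.92 = 0.08; likelihood ratio of a positive = 0.71/0.08 = 8.875.
Target posterior odds = 0.999/0.001 = 999.
Require 8.875ⁿ ≥ 999 ÷ (27/173) = 6401.
8.875⁴ = 25411681/4096 falls short of 6401 but 8.875⁵ ≈55060.7 reaches it, so n = 5.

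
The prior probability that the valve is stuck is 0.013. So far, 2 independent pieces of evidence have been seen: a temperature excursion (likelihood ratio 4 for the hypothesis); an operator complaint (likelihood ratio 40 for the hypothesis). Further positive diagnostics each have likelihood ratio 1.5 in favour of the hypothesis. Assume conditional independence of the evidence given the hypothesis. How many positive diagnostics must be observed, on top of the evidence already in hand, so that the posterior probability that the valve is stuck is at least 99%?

Prior odds = 0.013/0.987 = 13/987.
Combined Bayes factor of the evidence already in hand = 4 × 40 = 160.
Odds after that evidence = (13/987) × 160 = 2080/987.
Target odds = 0.99/0.01 = 99.
Need 1.5ⁿ ≥ 99 ÷ (2080/987) = 97713/2080.
1.5⁹ = 19683/512 falls short of 97713/2080 but 1.5¹⁰ = 59049/1024 reaches it, so n = 10.

10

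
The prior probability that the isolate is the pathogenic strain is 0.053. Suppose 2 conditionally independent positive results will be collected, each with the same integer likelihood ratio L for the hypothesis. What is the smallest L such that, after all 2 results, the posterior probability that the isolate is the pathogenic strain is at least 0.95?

19

Prior odds = 0.053/0.947 = 53/947.
Target odds = 0.95/0.05 = 19.
Need L² ≥ 19 ÷ (53/947) = 17993/53.
18² = 324 < 17993/53 ≤ 361 = 19², so L = 19.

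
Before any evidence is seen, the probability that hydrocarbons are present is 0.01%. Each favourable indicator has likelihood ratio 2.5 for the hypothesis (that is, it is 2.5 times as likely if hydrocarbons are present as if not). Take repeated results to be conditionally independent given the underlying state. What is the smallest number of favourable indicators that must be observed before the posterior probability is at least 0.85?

12

Prior odds: 0.0001 ÷ 0.9999 = 1/9999.
Likelihood ratio per favourable indicator = 2.5.
Target posterior odds = 0.85/0.15 = 17/3.
Need (1/9999) × 2.5ⁿ ≥ 17/3, i.e. 2.5ⁿ ≥ 56661.
2.5¹¹ = 48828125/2048 falls short of 56661 but 2.5¹² = 244140625/4096 reaches it, so n = 12.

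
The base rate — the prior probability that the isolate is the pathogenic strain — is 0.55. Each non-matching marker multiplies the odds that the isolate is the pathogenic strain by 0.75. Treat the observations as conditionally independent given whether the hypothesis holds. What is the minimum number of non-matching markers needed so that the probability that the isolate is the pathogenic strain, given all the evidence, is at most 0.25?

Prior odds: 0.55 ÷ 0.45 = 11/9.
Likelihood ratio per non-matching marker = 0.75.
Target odds: 0.25 ÷ 0.75 = 1/3.
Need (11/9) × 0.75ⁿ ≤ 1/3, i.e. 0.75ⁿ ≤ 3/11.
0.75⁴ = 0.31640625 is still above 3/11 but 0.75⁵ = 243/1024 is at or below it, so n = 5.

5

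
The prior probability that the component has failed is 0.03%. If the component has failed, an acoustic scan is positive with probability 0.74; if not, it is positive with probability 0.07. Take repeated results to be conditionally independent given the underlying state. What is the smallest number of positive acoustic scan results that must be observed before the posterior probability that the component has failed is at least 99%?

Prior odds = 0.0003/0.9997 = 3/9997.
Likelihood ratio of a positive = 0.74/0.07 = 74/7.
Target posterior odds = 0.99/0.01 = 99.
Require (74/7)ⁿ ≥ 99 ÷ (3/9997) = 329901.
(74/7)⁵ ≈132029 falls short of 329901 but (74/7)⁶ ≈1.39573e+06 reaches it, so n = 6.

6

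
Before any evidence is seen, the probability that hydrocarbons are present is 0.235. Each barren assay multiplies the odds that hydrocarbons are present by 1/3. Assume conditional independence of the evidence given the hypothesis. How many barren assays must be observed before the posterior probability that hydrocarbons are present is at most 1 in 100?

Prior odds: 0.235 ÷ 0.765 = 47/153.
Likelihood ratio per barren assay = 1/3.
Target odds: 0.01 ÷ 0.99 = 1/99.
Require (1/3)ⁿ ≤ 1/99 ÷ (47/153) = 17/517.
(1/3)³ = 1/27 is still above 17/517 but (1/3)⁴ = 1/81 is at or below it, so n = 4.

4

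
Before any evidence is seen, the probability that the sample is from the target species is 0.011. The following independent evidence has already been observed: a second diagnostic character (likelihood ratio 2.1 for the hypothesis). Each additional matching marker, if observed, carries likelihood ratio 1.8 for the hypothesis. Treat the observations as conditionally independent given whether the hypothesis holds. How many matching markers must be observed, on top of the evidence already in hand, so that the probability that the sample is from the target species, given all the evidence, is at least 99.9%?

19

Prior odds = 0.011/0.989 = 11/989.
Bayes factor of the evidence already in hand = 2.1.
Odds after that evidence = (11/989) × 2.1 = 231/9890.
Target odds = 0.999/0.001 = 999.
Need 1.8ⁿ ≥ 999 ÷ (231/9890) = 3293370/77.
1.8¹⁸ ≈39346.4 falls short of 3293370/77 but 1.8¹⁹ ≈70823.5 reaches it, so n = 19.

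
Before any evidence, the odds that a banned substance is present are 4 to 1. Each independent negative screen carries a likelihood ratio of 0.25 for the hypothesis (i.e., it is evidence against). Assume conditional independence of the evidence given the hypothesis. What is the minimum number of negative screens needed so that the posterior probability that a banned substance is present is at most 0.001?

Prior odds = 4.
Likelihood ratio per negative screen = 0.25.
Target posterior odds = 0.001/0.999 = 1/999.
Need 4 × 0.25ⁿ ≤ 1/999, i.e. 0.25ⁿ ≤ 1/3996.
0.25⁵ = 1/1024 is still above 1/3996 but 0.25⁶ = 1/4096 is at or below it, so n = 6.

6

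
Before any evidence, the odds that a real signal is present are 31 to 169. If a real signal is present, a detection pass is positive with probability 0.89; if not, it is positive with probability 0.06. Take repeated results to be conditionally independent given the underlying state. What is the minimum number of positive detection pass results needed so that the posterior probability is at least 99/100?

3

Prior odds = 31/169.
Likelihood ratio of a positive = 0.89/0.06 = 89/6.
Target odds: 0.99 ÷ 0.01 = 99.
Require (89/6)ⁿ ≥ 99 ÷ (31/169) = 16731/31.
(89/6)² = 7921/36 falls short of 16731/31 but (89/6)³ = 704969/216 reaches it, so n = 3.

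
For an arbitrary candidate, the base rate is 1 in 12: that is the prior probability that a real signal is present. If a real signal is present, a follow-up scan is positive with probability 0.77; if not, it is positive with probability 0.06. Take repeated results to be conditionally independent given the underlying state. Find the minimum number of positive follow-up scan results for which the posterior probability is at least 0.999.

Prior odds: (1/12) ÷ (11/12) = 1/11.
Likelihood ratio of a positive = 0.77/0.06 = 77/6.
Target posterior odds = 0.999/0.001 = 999.
Need (1/11) × (77/6)ⁿ ≥ 999, i.e. (77/6)ⁿ ≥ 10989.
(77/6)³ = 456533/216 falls short of 10989 but (77/6)⁴ = 35153041/1296 reaches it, so n = 4.

4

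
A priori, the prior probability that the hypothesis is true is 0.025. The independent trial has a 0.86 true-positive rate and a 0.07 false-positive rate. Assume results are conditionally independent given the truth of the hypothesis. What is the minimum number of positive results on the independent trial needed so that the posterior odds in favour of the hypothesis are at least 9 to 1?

3

Prior odds: 0.025 ÷ 0.975 = 1/39.
Likelihood ratio of a positive result = 0.86/0.07 = 86/7.
Target odds = 9.
Require (86/7)ⁿ ≥ 9 ÷ (1/39) = 351.
(86/7)² = 7396/49 falls short of 351 but (86/7)³ = 636056/343 reaches it, so n = 3.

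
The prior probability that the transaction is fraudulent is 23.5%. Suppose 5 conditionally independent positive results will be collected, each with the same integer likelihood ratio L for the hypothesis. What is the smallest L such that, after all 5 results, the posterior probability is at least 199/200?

4

Prior odds = 0.235/0.765 = 47/153.
Target odds = 0.995/0.005 = 199.
Need L⁵ ≥ 199 ÷ (47/153) = 30447/47.
3⁵ = 243 < 30447/47 ≤ 1024 = 4⁵, so L = 4.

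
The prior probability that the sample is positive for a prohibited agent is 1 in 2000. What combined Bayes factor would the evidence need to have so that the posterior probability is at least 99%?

197901

Prior odds = 0.0005/0.9995 = 1/1999.
Target odds = 0.99/0.01 = 99.
Required Bayes factor = 99 ÷ (1/1999) = 197901.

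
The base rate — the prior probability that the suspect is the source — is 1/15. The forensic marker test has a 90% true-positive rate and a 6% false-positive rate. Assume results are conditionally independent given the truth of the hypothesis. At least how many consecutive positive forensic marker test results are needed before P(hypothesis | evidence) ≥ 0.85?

Prior odds = (1/15)/(14/15) = 1/14.
Likelihood ratio of a positive result = 0.9/0.06 = 15.
Target posterior odds = 0.85/0.15 = 17/3.
Require 15ⁿ ≥ 17/3 ÷ (1/14) = 238/3.
15¹ = 15 falls short of 238/3 but 15² = 225 reaches it, so n = 2.

2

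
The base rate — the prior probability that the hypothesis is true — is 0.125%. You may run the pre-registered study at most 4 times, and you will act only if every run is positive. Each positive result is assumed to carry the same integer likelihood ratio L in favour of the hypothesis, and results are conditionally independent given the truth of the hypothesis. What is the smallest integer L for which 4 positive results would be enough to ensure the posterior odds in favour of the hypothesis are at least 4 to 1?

8

Prior odds = 0.00125/0.99875 = 1/799.
Target odds = 4.
Need L⁴ ≥ 4 ÷ (1/799) = 3196.
7⁴ = 2401 < 3196 ≤ 4096 = 8⁴, so L = 8.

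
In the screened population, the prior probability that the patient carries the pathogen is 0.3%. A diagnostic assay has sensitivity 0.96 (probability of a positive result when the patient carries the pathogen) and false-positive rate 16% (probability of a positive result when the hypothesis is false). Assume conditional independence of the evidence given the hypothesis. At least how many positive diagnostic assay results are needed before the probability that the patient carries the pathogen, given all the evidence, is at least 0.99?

Prior odds = 0.003/0.997 = 3/997.
Likelihood ratio of a positive result = 0.96/0.16 = 6.
Target posterior odds = 0.99/0.01 = 99.
Require 6ⁿ ≥ 99 ÷ (3/997) = 32901.
6⁵ = 7776 falls short of 32901 but 6⁶ = 46656 reaches it, so n = 6.

6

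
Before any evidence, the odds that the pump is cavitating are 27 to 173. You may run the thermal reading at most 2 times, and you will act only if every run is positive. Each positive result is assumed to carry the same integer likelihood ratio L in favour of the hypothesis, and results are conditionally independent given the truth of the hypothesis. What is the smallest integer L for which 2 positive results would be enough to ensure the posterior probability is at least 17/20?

Prior odds = 27/173.
Target odds = 0.85/0.15 = 17/3.
Need L² ≥ 17/3 ÷ (27/173) = 2941/81.
6² = 36 < 2941/81 ≤ 49 = 7², so L = 7.

7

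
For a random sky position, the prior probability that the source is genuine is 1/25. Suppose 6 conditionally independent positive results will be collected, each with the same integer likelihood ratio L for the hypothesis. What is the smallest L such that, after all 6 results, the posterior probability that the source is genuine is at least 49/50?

Prior odds = 0.04/0.96 = 1/24.
Target odds = 0.98/0.02 = 49.
Need L⁶ ≥ 49 ÷ (1/24) = 1176.
3⁶ = 729 < 1176 ≤ 4096 = 4⁶, so L = 4.

4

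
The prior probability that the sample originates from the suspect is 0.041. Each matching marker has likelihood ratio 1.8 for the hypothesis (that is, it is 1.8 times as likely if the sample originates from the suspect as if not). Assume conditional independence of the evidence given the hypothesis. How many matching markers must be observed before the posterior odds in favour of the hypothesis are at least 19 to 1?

11

Prior odds: 0.041 ÷ 0.959 = 41/959.
Likelihood ratio per matching marker = 1.8.
Target odds = 19.
Require 1.8ⁿ ≥ 19 ÷ (41/959) = 18221/41.
1.8¹⁰ ≈357.047 falls short of 18221/41 but 1.8¹¹ ≈642.684 reaches it, so n = 11.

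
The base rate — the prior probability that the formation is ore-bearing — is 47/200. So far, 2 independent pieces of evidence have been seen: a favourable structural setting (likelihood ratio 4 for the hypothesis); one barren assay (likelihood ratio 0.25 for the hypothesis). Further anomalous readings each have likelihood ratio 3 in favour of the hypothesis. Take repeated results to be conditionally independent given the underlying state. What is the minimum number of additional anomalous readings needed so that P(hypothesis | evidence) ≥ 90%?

Prior odds = 0.235/0.765 = 47/153.
Combined Bayes factor of the evidence already in hand = 4 × 0.25 = 1.
Odds after that evidence = (47/153) × 1 = 47/153.
Target odds = 0.9/0.1 = 9.
Need 3ⁿ ≥ 9 ÷ (47/153) = 1377/47.
3³ = 27 falls short of 1377/47 but 3⁴ = 81 reaches it, so n = 4.

4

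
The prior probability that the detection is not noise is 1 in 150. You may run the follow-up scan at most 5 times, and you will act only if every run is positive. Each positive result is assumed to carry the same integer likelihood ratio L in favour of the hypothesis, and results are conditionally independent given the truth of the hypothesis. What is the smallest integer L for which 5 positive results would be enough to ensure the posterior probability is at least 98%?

Prior odds = (1/150)/(149/150) = 1/149.
Target odds = 0.98/0.02 = 49.
Need L⁵ ≥ 49 ÷ (1/149) = 7301.
5⁵ = 3125 < 7301 ≤ 7776 = 6⁵, so L = 6.

6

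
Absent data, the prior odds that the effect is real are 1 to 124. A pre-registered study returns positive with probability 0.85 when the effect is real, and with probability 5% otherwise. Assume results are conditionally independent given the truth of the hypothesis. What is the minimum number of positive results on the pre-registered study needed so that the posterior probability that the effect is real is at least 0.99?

4

Prior odds = 1/124.
Likelihood ratio of a positive result = 0.85/0.05 = 17.
Target posterior odds = 0.99/0.01 = 99.
Need (1/124) × 17ⁿ ≥ 99, i.e. 17ⁿ ≥ 12276.
17³ = 4913 falls short of 12276 but 17⁴ = 83521 reaches it, so n = 4.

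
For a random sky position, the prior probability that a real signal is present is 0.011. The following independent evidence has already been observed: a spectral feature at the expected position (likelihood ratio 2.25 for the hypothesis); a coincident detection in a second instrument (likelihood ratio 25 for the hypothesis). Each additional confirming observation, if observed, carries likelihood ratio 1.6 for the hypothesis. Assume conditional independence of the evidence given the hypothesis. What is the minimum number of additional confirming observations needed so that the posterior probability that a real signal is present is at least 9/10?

Prior odds = 0.011/0.989 = 11/989.
Combined Bayes factor of the evidence already in hand = 2.25 × 25 = 56.25.
Odds after that evidence = (11/989) × 56.25 = 2475/3956.
Target odds = 0.9/0.1 = 9.
Need 1.6ⁿ ≥ 9 ÷ (2475/3956) = 3956/275.
1.6⁵ = 10.48576 falls short of 3956/275 but 1.6⁶ = 262144/15625 reaches it, so n = 6.

6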